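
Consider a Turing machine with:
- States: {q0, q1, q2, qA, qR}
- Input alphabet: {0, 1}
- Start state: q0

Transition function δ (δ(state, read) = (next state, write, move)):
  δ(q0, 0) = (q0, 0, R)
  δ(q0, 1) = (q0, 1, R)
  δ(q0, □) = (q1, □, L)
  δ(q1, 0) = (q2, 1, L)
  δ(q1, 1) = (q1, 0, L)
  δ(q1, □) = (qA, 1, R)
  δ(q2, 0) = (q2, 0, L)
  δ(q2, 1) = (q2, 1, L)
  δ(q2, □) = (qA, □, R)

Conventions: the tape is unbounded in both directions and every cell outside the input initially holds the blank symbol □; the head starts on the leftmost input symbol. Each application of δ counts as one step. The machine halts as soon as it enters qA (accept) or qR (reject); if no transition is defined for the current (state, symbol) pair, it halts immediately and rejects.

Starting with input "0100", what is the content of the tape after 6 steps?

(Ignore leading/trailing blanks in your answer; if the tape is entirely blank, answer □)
Step 0: [q0]0100 (head at position 0)
Step 1: δ(q0, 0) = (q0, 0, R)  ⊢  0[q0]100 (head at position 1)
Step 2: δ(q0, 1) = (q0, 1, R)  ⊢  01[q0]00 (head at position 2)
Step 3: δ(q0, 0) = (q0, 0, R)  ⊢  010[q0]0 (head at position 3)
Step 4: δ(q0, 0) = (q0, 0, R)  ⊢  0100[q0]□ (head at position 4)
Step 5: δ(q0, □) = (q1, □, L)  ⊢  010[q1]0□ (head at position 3)
Step 6: δ(q1, 0) = (q2, 1, L)  ⊢  01[q2]01□ (head at position 2)
Tape after 6 steps (ignoring surrounding blanks): 0101

Final answer: Tape: 0101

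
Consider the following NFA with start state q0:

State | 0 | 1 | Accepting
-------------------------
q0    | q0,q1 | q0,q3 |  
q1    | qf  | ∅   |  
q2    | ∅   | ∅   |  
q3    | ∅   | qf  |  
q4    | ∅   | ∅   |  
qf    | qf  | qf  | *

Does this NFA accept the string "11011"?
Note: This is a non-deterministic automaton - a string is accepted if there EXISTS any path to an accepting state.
Track the set of states the NFA could be in: start {q0}
Read '1': {q0} → {q0, q3}
Read '1': {q0, q3} → {q0, q3, qf}
Read '0': {q0, q3, qf} → {q0, q1, qf}
Read '1': {q0, q1, qf} → {q0, q3, qf}
Read '1': {q0, q3, qf} → {q0, q3, qf}
Final set {q0, q3, qf} contains accepting state(s) {qf} → accepted.

Final answer: Yes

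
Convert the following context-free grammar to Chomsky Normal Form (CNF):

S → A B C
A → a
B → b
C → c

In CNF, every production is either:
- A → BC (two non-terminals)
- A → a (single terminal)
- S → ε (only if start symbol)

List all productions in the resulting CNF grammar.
The grammar has no ε-productions or unit productions to eliminate.
A → a is already in CNF (single terminal) – keep it.
B → b is already in CNF (single terminal) – keep it.
C → c is already in CNF (single terminal) – keep it.
S → A B C has 3 symbols on the right: break it into binary productions S → A X0, X0 → B C.
Resulting CNF grammar (5 productions): A → a; B → b; C → c; S → A X0; X0 → B C

Final answer: A → a; B → b; C → c; S → A X0; X0 → B C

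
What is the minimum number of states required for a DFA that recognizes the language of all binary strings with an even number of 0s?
Language: binary strings with an even number of 0s
Lower bound (Myhill–Nerode): the prefixes ε, 0 are pairwise distinguishable:
  ε vs 0: suffix ε distinguishes them (ε has zero 0s (accepted), 0 has one 0 (rejected))
So any DFA needs at least 2 states.
Upper bound: a DFA with 2 states exists (one state per class above).
Minimum states: 2

Final answer: 2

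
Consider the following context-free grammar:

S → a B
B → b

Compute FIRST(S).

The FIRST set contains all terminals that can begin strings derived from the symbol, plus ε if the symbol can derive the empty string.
S has the single production S → a B, whose right-hand side begins with the terminal a. So FIRST(S) = {a}.

Final answer: {a}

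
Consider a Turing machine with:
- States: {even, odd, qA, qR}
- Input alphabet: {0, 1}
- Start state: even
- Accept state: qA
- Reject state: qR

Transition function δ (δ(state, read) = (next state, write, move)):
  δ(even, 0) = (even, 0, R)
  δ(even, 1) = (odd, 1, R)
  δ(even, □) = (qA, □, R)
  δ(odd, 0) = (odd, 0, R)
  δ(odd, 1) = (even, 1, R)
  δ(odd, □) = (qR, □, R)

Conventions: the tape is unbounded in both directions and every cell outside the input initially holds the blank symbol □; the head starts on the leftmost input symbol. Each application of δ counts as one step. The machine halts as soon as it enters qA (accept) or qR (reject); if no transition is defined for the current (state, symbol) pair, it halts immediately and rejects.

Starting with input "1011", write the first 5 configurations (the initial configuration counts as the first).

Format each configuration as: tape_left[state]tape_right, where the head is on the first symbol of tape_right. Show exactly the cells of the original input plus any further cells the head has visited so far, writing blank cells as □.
Step 0: [even]1011 (head at position 0)
Step 1: δ(even, 1) = (odd, 1, R)  ⊢  1[odd]011 (head at position 1)
Step 2: δ(odd, 0) = (odd, 0, R)  ⊢  10[odd]11 (head at position 2)
Step 3: δ(odd, 1) = (even, 1, R)  ⊢  101[even]1 (head at position 3)
Step 4: δ(even, 1) = (odd, 1, R)  ⊢  1011[odd]□ (head at position 4)

Final answer: [even]1011 ⊢ 1[odd]011 ⊢ 10[odd]11 ⊢ 101[even]1 ⊢ 1011[odd]□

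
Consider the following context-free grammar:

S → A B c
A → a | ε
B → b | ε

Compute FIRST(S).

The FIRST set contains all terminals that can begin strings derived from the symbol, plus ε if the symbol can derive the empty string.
FIRST(A) = {a, ε} (A → a | ε) and FIRST(B) = {b, ε} (B → b | ε).
For S → A B c: add FIRST(A) minus ε = {a}; A is nullable, so also add FIRST(B) minus ε = {b}; B is nullable too, so also add FIRST(c) = {c}. The terminal c is never erased, so S is not nullable and ε is not included.
FIRST(S) = {a, b, c}.

Final answer: {a, b, c}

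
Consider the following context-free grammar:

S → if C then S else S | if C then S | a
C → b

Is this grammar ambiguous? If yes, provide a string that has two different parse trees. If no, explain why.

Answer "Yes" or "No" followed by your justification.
The 'dangling else' can attach to either if. Two leftmost derivations of  if b then if b then a else a:
  (1) S ⇒ if C then S else S ⇒ if b then S else S ⇒ if b then if C then S else S ⇒ if b then if b then S else S ⇒ if b then if b then a else S ⇒ if b then if b then a else a   (else belongs to the outer if)
  (2) S ⇒ if C then S ⇒ if b then S ⇒ if b then if C then S else S ⇒ if b then if b then S else S ⇒ if b then if b then a else S ⇒ if b then if b then a else a   (else belongs to the inner if)
Two distinct parse trees for the same string, so the grammar is ambiguous.

Final answer: Yes - the string 'if b then if b then a else a' has two distinct leftmost derivations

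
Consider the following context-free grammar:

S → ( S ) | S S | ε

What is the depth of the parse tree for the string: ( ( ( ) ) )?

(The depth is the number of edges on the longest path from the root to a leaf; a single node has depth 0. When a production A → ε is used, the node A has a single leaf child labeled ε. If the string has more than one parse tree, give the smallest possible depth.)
The string is 3 nested pairs. The shallowest parse tree applies S → ( S ) 3 times (one node per nested pair, each a child of the previous) and then S → ε in the middle.
S nodes at depths 0..3, ε leaf at depth 4; parentheses leaves are at depths 1..3.
(Using S → S S with an S → ε child anywhere only adds levels, so it cannot give a shallower tree.)
Depth = 4.

Final answer: 4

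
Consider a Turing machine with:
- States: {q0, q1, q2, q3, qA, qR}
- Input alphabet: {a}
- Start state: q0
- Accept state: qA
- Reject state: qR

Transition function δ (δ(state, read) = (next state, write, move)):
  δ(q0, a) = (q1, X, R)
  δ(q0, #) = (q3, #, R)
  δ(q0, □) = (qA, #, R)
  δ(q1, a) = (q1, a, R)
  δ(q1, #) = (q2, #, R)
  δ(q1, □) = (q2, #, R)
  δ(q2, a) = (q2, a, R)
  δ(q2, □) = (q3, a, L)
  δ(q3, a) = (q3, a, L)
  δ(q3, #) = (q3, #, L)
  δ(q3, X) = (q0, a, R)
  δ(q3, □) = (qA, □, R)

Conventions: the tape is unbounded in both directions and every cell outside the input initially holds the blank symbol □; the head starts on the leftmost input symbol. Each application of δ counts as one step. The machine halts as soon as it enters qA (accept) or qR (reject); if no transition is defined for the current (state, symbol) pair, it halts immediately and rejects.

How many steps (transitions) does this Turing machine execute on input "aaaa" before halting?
Trace (configuration after each step, as tape_left[state]tape_right with head position):
Step 0: [q0]aaaa (head at position 0)
Step 1: X[q1]aaa (head 1)
Step 2: Xa[q1]aa (head 2)
Step 3: Xaa[q1]a (head 3)
Step 4: Xaaa[q1]□ (head 4)
Step 5: Xaaa#[q2]□ (head 5)
Step 6: Xaaa[q3]#a (head 4)
Step 7: Xaa[q3]a#a (head 3)
Step 8: Xa[q3]aa#a (head 2)
Step 9: X[q3]aaa#a (head 1)
Step 10: [q3]Xaaa#a (head 0)
Step 11: a[q0]aaa#a (head 1)
Step 12: aX[q1]aa#a (head 2)
Step 13: aXa[q1]a#a (head 3)
Step 14: aXaa[q1]#a (head 4)
Step 15: aXaa#[q2]a (head 5)
Step 16: aXaa#a[q2]□ (head 6)
Step 17: aXaa#[q3]aa (head 5)
Step 18: aXaa[q3]#aa (head 4)
Step 19: aXa[q3]a#aa (head 3)
Step 20: aX[q3]aa#aa (head 2)
Step 21: a[q3]Xaa#aa (head 1)
Step 22: aa[q0]aa#aa (head 2)
Step 23: aaX[q1]a#aa (head 3)
Step 24: aaXa[q1]#aa (head 4)
Step 25: aaXa#[q2]aa (head 5)
Step 26: aaXa#a[q2]a (head 6)
Step 27: aaXa#aa[q2]□ (head 7)
Step 28: aaXa#a[q3]aa (head 6)
Step 29: aaXa#[q3]aaa (head 5)
Step 30: aaXa[q3]#aaa (head 4)
Step 31: aaX[q3]a#aaa (head 3)
Step 32: aa[q3]Xa#aaa (head 2)
Step 33: aaa[q0]a#aaa (head 3)
Step 34: aaaX[q1]#aaa (head 4)
Step 35: aaaX#[q2]aaa (head 5)
Step 36: aaaX#a[q2]aa (head 6)
Step 37: aaaX#aa[q2]a (head 7)
Step 38: aaaX#aaa[q2]□ (head 8)
Step 39: aaaX#aa[q3]aa (head 7)
Step 40: aaaX#a[q3]aaa (head 6)
Step 41: aaaX#[q3]aaaa (head 5)
Step 42: aaaX[q3]#aaaa (head 4)
Step 43: aaa[q3]X#aaaa (head 3)
Step 44: aaaa[q0]#aaaa (head 4)
Step 45: aaaa#[q3]aaaa (head 5)
Step 46: aaaa[q3]#aaaa (head 4)
Step 47: aaa[q3]a#aaaa (head 3)
Step 48: aa[q3]aa#aaaa (head 2)
Step 49: a[q3]aaa#aaaa (head 1)
Step 50: [q3]aaaa#aaaa (head 0)
Step 51: [q3]□aaaa#aaaa (head -1)
Step 52: □[qA]aaaa#aaaa (head 0)
The machine is in qA, so it halts and accepts.
Number of transitions executed: 52.

Final answer: 52 steps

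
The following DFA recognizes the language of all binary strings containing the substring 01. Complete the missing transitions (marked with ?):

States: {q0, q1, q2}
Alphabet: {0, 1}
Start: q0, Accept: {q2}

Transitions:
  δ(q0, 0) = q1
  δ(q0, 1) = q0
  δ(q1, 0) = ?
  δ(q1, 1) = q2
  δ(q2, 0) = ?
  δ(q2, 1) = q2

What each state remembers (consistent with the given transitions and accept states):
  q0: 01 not seen yet and the last symbol was not 0
  q1: 01 not seen yet and the last symbol was 0
  q2: the substring 01 has already been seen
Filling in the missing entries:
  δ(q1, 0): in q1 (01 not seen yet and the last symbol was 0), after reading 0 we have: 01 not seen yet and the last symbol was 0 → q1
  δ(q2, 0): in q2 (the substring 01 has already been seen), after reading 0 we have: the substring 01 has already been seen → q2

Final answer: δ(q1, 0) = q1; δ(q2, 0) = q2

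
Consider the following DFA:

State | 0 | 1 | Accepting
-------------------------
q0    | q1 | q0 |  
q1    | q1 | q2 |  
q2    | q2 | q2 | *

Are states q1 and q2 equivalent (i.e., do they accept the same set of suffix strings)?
Try the suffix ε (the empty string).
From q1: q1 — not accepting.
From q2: q2 — accepting.
The two states disagree on this suffix, so they are not equivalent.

Final answer: No. Distinguishing string: ε (the empty string) - accepted from q2 but not from q1.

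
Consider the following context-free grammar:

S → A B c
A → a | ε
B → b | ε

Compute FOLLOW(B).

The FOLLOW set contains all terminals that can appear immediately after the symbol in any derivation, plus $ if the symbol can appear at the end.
B occurs in S → A B c, immediately followed by the terminal c. So FOLLOW(B) = {c}.

Final answer: {c}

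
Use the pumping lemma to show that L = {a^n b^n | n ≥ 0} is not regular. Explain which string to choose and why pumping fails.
Language: L = {a^n b^n | n ≥ 0} (equal numbers of a's followed by b's)
Step 1: Assume for contradiction that L is regular, with pumping length p.
Step 2: Choose s = a^p b^p. Then s ∈ L (it has p a's followed by p b's) and |s| ≥ p.
Step 3: Consider any decomposition s = xyz with |xy| ≤ p and |y| > 0. Since |xy| ≤ p and the first p symbols of s are all a's, y = a^k for some k with 1 ≤ k ≤ p.
Step 4: Pumping up (i = 2): xy²z = a^(p+k) b^p, which has more a's than b's, so xy²z ∉ L.
This contradicts the pumping lemma, so L is not regular.

Final answer: Choose s = a^p b^p. Since |xy| ≤ p, y = a^k with k ≥ 1. Then xy²z = a^(p+k) b^p ∉ L.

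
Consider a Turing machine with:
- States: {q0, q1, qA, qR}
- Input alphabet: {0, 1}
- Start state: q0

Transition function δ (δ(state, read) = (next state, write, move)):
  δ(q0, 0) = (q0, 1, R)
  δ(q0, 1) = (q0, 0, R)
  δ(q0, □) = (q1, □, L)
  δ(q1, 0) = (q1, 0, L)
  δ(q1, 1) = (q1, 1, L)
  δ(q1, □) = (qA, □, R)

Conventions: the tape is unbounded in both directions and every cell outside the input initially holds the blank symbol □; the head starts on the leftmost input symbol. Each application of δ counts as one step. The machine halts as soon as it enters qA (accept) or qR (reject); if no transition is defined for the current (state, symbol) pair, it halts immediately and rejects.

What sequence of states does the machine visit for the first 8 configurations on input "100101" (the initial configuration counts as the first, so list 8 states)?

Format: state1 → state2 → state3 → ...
Step 0: [q0]100101 (head at position 0)
Step 1: δ(q0, 1) = (q0, 0, R)  ⊢  0[q0]00101 (head at position 1)
Step 2: δ(q0, 0) = (q0, 1, R)  ⊢  01[q0]0101 (head at position 2)
Step 3: δ(q0, 0) = (q0, 1, R)  ⊢  011[q0]101 (head at position 3)
Step 4: δ(q0, 1) = (q0, 0, R)  ⊢  0110[q0]01 (head at position 4)
Step 5: δ(q0, 0) = (q0, 1, R)  ⊢  01101[q0]1 (head at position 5)
Step 6: δ(q0, 1) = (q0, 0, R)  ⊢  011010[q0]□ (head at position 6)
Step 7: δ(q0, □) = (q1, □, L)  ⊢  01101[q1]0□ (head at position 5)
Reading off the states of these 8 configurations: q0 → q0 → q0 → q0 → q0 → q0 → q0 → q1

Final answer: q0 → q0 → q0 → q0 → q0 → q0 → q0 → q1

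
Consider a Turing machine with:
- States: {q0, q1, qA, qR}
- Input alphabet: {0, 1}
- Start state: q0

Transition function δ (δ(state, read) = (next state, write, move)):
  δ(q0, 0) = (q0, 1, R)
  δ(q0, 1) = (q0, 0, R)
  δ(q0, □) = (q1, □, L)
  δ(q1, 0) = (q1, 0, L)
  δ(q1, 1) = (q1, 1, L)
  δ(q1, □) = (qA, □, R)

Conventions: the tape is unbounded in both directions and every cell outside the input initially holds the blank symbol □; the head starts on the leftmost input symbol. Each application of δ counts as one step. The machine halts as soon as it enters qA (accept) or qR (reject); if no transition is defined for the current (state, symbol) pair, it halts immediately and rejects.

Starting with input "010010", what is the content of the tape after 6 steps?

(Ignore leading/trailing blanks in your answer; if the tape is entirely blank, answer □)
Step 0: [q0]010010 (head at position 0)
Step 1: δ(q0, 0) = (q0, 1, R)  ⊢  1[q0]10010 (head at position 1)
Step 2: δ(q0, 1) = (q0, 0, R)  ⊢  10[q0]0010 (head at position 2)
Step 3: δ(q0, 0) = (q0, 1, R)  ⊢  101[q0]010 (head at position 3)
Step 4: δ(q0, 0) = (q0, 1, R)  ⊢  1011[q0]10 (head at position 4)
Step 5: δ(q0, 1) = (q0, 0, R)  ⊢  10110[q0]0 (head at position 5)
Step 6: δ(q0, 0) = (q0, 1, R)  ⊢  101101[q0]□ (head at position 6)
Tape after 6 steps (ignoring surrounding blanks): 101101

Final answer: Tape: 101101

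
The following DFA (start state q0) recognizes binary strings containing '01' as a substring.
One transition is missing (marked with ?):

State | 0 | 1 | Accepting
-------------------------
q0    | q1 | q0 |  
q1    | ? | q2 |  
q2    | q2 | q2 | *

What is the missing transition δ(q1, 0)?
q1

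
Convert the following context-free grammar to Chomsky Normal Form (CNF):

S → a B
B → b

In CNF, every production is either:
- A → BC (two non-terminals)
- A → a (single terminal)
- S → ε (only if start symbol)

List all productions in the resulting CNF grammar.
The grammar has no ε-productions or unit productions to eliminate.
S → a B has terminal a in a right-hand side of length ≥ 2: introduce T_a → a and use T_a in place of a.
B → b is already in CNF (single terminal) – keep it.
S → a B becomes S → T_a B.
Resulting CNF grammar (3 productions): T_a → a; B → b; S → T_a B

Final answer: T_a → a; B → b; S → T_a B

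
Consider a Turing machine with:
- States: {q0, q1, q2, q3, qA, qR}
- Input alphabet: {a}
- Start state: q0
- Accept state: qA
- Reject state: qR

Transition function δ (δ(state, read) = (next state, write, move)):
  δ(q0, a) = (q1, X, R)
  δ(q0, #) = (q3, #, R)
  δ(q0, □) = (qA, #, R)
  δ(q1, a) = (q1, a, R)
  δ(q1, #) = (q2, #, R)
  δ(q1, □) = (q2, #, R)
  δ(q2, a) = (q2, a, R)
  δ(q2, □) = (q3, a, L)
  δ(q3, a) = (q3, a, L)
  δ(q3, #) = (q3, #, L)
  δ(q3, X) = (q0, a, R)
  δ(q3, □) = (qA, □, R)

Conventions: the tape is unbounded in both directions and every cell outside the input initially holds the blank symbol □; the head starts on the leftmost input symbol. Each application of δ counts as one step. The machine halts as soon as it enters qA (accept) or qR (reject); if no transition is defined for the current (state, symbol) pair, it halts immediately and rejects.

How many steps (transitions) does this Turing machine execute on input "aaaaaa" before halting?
Trace (configuration after each step, as tape_left[state]tape_right with head position):
Step 0: [q0]aaaaaa (head at position 0)
Step 1: X[q1]aaaaa (head 1)
Step 2: Xa[q1]aaaa (head 2)
Step 3: Xaa[q1]aaa (head 3)
Step 4: Xaaa[q1]aa (head 4)
Step 5: Xaaaa[q1]a (head 5)
Step 6: Xaaaaa[q1]□ (head 6)
Step 7: Xaaaaa#[q2]□ (head 7)
Step 8: Xaaaaa[q3]#a (head 6)
Step 9: Xaaaa[q3]a#a (head 5)
Step 10: Xaaa[q3]aa#a (head 4)
Step 11: Xaa[q3]aaa#a (head 3)
Step 12: Xa[q3]aaaa#a (head 2)
Step 13: X[q3]aaaaa#a (head 1)
Step 14: [q3]Xaaaaa#a (head 0)
Step 15: a[q0]aaaaa#a (head 1)
Step 16: aX[q1]aaaa#a (head 2)
Step 17: aXa[q1]aaa#a (head 3)
Step 18: aXaa[q1]aa#a (head 4)
Step 19: aXaaa[q1]a#a (head 5)
Step 20: aXaaaa[q1]#a (head 6)
Step 21: aXaaaa#[q2]a (head 7)
Step 22: aXaaaa#a[q2]□ (head 8)
Step 23: aXaaaa#[q3]aa (head 7)
Step 24: aXaaaa[q3]#aa (head 6)
Step 25: aXaaa[q3]a#aa (head 5)
Step 26: aXaa[q3]aa#aa (head 4)
Step 27: aXa[q3]aaa#aa (head 3)
Step 28: aX[q3]aaaa#aa (head 2)
Step 29: a[q3]Xaaaa#aa (head 1)
Step 30: aa[q0]aaaa#aa (head 2)
Step 31: aaX[q1]aaa#aa (head 3)
Step 32: aaXa[q1]aa#aa (head 4)
Step 33: aaXaa[q1]a#aa (head 5)
Step 34: aaXaaa[q1]#aa (head 6)
Step 35: aaXaaa#[q2]aa (head 7)
Step 36: aaXaaa#a[q2]a (head 8)
Step 37: aaXaaa#aa[q2]□ (head 9)
Step 38: aaXaaa#a[q3]aa (head 8)
Step 39: aaXaaa#[q3]aaa (head 7)
Step 40: aaXaaa[q3]#aaa (head 6)
Step 41: aaXaa[q3]a#aaa (head 5)
Step 42: aaXa[q3]aa#aaa (head 4)
Step 43: aaX[q3]aaa#aaa (head 3)
Step 44: aa[q3]Xaaa#aaa (head 2)
Step 45: aaa[q0]aaa#aaa (head 3)
Step 46: aaaX[q1]aa#aaa (head 4)
Step 47: aaaXa[q1]a#aaa (head 5)
Step 48: aaaXaa[q1]#aaa (head 6)
Step 49: aaaXaa#[q2]aaa (head 7)
Step 50: aaaXaa#a[q2]aa (head 8)
Step 51: aaaXaa#aa[q2]a (head 9)
Step 52: aaaXaa#aaa[q2]□ (head 10)
Step 53: aaaXaa#aa[q3]aa (head 9)
Step 54: aaaXaa#a[q3]aaa (head 8)
Step 55: aaaXaa#[q3]aaaa (head 7)
Step 56: aaaXaa[q3]#aaaa (head 6)
Step 57: aaaXa[q3]a#aaaa (head 5)
Step 58: aaaX[q3]aa#aaaa (head 4)
Step 59: aaa[q3]Xaa#aaaa (head 3)
Step 60: aaaa[q0]aa#aaaa (head 4)
Step 61: aaaaX[q1]a#aaaa (head 5)
Step 62: aaaaXa[q1]#aaaa (head 6)
Step 63: aaaaXa#[q2]aaaa (head 7)
Step 64: aaaaXa#a[q2]aaa (head 8)
Step 65: aaaaXa#aa[q2]aa (head 9)
Step 66: aaaaXa#aaa[q2]a (head 10)
Step 67: aaaaXa#aaaa[q2]□ (head 11)
Step 68: aaaaXa#aaa[q3]aa (head 10)
Step 69: aaaaXa#aa[q3]aaa (head 9)
Step 70: aaaaXa#a[q3]aaaa (head 8)
Step 71: aaaaXa#[q3]aaaaa (head 7)
Step 72: aaaaXa[q3]#aaaaa (head 6)
Step 73: aaaaX[q3]a#aaaaa (head 5)
Step 74: aaaa[q3]Xa#aaaaa (head 4)
Step 75: aaaaa[q0]a#aaaaa (head 5)
Step 76: aaaaaX[q1]#aaaaa (head 6)
Step 77: aaaaaX#[q2]aaaaa (head 7)
Step 78: aaaaaX#a[q2]aaaa (head 8)
Step 79: aaaaaX#aa[q2]aaa (head 9)
Step 80: aaaaaX#aaa[q2]aa (head 10)
Step 81: aaaaaX#aaaa[q2]a (head 11)
Step 82: aaaaaX#aaaaa[q2]□ (head 12)
Step 83: aaaaaX#aaaa[q3]aa (head 11)
Step 84: aaaaaX#aaa[q3]aaa (head 10)
Step 85: aaaaaX#aa[q3]aaaa (head 9)
Step 86: aaaaaX#a[q3]aaaaa (head 8)
Step 87: aaaaaX#[q3]aaaaaa (head 7)
Step 88: aaaaaX[q3]#aaaaaa (head 6)
Step 89: aaaaa[q3]X#aaaaaa (head 5)
Step 90: aaaaaa[q0]#aaaaaa (head 6)
Step 91: aaaaaa#[q3]aaaaaa (head 7)
Step 92: aaaaaa[q3]#aaaaaa (head 6)
Step 93: aaaaa[q3]a#aaaaaa (head 5)
Step 94: aaaa[q3]aa#aaaaaa (head 4)
Step 95: aaa[q3]aaa#aaaaaa (head 3)
Step 96: aa[q3]aaaa#aaaaaa (head 2)
Step 97: a[q3]aaaaa#aaaaaa (head 1)
Step 98: [q3]aaaaaa#aaaaaa (head 0)
Step 99: [q3]□aaaaaa#aaaaaa (head -1)
Step 100: □[qA]aaaaaa#aaaaaa (head 0)
The machine is in qA, so it halts and accepts.
Number of transitions executed: 100.

Final answer: 100 steps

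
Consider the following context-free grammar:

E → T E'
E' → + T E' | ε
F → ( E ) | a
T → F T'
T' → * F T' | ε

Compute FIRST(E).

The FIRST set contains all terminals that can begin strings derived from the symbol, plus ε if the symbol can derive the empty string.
FIRST(F): F → ( E ) contributes '(' and F → a contributes 'a', so FIRST(F) = {(, a}. F is not nullable.
FIRST(T): T → F T' begins with F, and F is not nullable, so FIRST(T) = FIRST(F) = {(, a}.
FIRST(E): E → T E' begins with T, and T is not nullable, so FIRST(E) = FIRST(T) = {(, a}.

Final answer: {(, a}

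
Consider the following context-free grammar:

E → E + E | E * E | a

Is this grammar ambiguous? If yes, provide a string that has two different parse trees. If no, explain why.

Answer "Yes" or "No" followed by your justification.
Two different leftmost derivations of a + a * a:
  (1) E ⇒ E + E ⇒ a + E ⇒ a + E * E ⇒ a + a * E ⇒ a + a * a   (tree groups a + (a * a))
  (2) E ⇒ E * E ⇒ E + E * E ⇒ a + E * E ⇒ a + a * E ⇒ a + a * a   (tree groups (a + a) * a)
Two distinct leftmost derivations = two distinct parse trees, so the grammar is ambiguous.

Final answer: Yes - the string 'a + a * a' has two distinct leftmost derivations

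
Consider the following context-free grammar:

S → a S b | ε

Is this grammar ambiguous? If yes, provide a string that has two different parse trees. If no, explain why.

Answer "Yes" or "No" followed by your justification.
At every step exactly one production applies: if the remaining string to generate is non-empty it starts with a and ends with b, forcing S → a S b; if it is empty, S → ε is forced. Hence each string a^n b^n has exactly one derivation (S → a S b applied n times, then S → ε) and one parse tree.

Final answer: No - the grammar is unambiguous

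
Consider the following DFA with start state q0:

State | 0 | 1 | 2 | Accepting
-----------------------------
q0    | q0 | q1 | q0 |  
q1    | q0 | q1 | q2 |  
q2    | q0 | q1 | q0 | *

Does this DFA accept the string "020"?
Start in q0.
Read '0': q0 → q0
Read '2': q0 → q0
Read '0': q0 → q0
Final state q0 is not accepting, so the string is rejected.

Final answer: No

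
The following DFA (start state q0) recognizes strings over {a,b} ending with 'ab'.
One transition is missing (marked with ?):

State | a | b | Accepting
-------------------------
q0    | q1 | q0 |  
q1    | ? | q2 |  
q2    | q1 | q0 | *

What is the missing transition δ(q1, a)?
q1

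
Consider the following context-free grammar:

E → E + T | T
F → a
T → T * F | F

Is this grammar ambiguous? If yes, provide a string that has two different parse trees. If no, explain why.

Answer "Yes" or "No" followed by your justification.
This is the standard stratified expression grammar: '+' is introduced only by the left-recursive rule E → E + T and '*' only by the left-recursive rule T → T * F, with F → a. For any string, the last '+' must be the one produced at the root E (everything after it is a T containing no '+'), and likewise within each T the last '*' is produced at its root. This fixes the parse tree uniquely (left-associative, '*' binding tighter than '+'), so every string has exactly one parse tree.

Final answer: No - the grammar is unambiguous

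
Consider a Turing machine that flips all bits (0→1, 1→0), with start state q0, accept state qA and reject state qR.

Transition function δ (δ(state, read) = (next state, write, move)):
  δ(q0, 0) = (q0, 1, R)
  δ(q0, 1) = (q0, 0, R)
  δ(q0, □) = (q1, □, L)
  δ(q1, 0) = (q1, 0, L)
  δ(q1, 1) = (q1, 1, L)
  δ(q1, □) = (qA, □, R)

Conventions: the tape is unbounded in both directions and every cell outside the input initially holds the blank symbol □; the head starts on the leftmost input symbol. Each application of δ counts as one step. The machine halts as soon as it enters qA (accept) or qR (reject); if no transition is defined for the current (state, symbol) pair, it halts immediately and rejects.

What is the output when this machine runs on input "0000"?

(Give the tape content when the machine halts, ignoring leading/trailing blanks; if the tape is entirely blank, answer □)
Step 0: [q0]0000 (head at position 0)
Step 1: δ(q0, 0) = (q0, 1, R)  ⊢  1[q0]000 (head at position 1)
Step 2: δ(q0, 0) = (q0, 1, R)  ⊢  11[q0]00 (head at position 2)
Step 3: δ(q0, 0) = (q0, 1, R)  ⊢  111[q0]0 (head at position 3)
Step 4: δ(q0, 0) = (q0, 1, R)  ⊢  1111[q0]□ (head at position 4)
Step 5: δ(q0, □) = (q1, □, L)  ⊢  111[q1]1□ (head at position 3)
Step 6: δ(q1, 1) = (q1, 1, L)  ⊢  11[q1]11□ (head at position 2)
Step 7: δ(q1, 1) = (q1, 1, L)  ⊢  1[q1]111□ (head at position 1)
Step 8: δ(q1, 1) = (q1, 1, L)  ⊢  [q1]1111□ (head at position 0)
Step 9: δ(q1, 1) = (q1, 1, L)  ⊢  [q1]□1111□ (head at position -1)
Step 10: δ(q1, □) = (qA, □, R)  ⊢  □[qA]1111□ (head at position 0)
The machine is in qA, so it halts and accepts.
Tape content when halted (ignoring surrounding blanks): 1111

Final answer: Output: 1111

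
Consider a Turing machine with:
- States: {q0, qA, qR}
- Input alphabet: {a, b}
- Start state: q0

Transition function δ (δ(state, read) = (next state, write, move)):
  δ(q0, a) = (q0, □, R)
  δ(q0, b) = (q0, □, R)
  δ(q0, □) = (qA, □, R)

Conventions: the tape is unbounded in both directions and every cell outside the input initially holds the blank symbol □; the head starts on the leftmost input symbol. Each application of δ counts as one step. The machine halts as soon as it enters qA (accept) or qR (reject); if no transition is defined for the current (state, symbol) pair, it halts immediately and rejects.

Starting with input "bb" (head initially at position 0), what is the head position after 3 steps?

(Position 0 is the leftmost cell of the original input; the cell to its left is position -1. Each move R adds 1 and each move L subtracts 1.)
Step 0: [q0]bb (head at position 0)
Step 1: δ(q0, b) = (q0, □, R)  ⊢  □[q0]b (head at position 1)
Step 2: δ(q0, b) = (q0, □, R)  ⊢  □□[q0]□ (head at position 2)
Step 3: δ(q0, □) = (qA, □, R)  ⊢  □□□[qA]□ (head at position 3)
Head position after 3 steps: 3

Final answer: Position 3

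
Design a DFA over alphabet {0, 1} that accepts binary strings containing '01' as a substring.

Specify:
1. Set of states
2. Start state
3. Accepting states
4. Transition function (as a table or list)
One valid DFA (any DFA recognizing the same language is acceptable):
States: {q0, q1, q2}
Start: q0
Accepting: {q2}
Transitions (accepting states marked with *):
State | 0 | 1 | Accepting
-------------------------
q0    | q1 | q0 |  
q1    | q1 | q2 |  
q2    | q2 | q2 | *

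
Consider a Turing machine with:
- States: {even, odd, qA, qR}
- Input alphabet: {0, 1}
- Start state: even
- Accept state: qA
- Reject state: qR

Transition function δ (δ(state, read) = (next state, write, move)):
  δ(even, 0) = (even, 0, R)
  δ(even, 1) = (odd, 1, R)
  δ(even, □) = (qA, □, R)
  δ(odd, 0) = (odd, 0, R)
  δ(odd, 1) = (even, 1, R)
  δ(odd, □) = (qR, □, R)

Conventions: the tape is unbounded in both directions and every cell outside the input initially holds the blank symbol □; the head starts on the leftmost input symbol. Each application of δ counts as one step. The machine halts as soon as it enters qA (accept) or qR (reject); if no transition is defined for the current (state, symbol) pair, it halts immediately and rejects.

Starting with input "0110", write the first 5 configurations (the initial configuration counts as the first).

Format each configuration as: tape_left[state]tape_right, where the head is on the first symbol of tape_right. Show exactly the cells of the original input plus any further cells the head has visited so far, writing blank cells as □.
Step 0: [even]0110 (head at position 0)
Step 1: δ(even, 0) = (even, 0, R)  ⊢  0[even]110 (head at position 1)
Step 2: δ(even, 1) = (odd, 1, R)  ⊢  01[odd]10 (head at position 2)
Step 3: δ(odd, 1) = (even, 1, R)  ⊢  011[even]0 (head at position 3)
Step 4: δ(even, 0) = (even, 0, R)  ⊢  0110[even]□ (head at position 4)

Final answer: [even]0110 ⊢ 0[even]110 ⊢ 01[odd]10 ⊢ 011[even]0 ⊢ 0110[even]□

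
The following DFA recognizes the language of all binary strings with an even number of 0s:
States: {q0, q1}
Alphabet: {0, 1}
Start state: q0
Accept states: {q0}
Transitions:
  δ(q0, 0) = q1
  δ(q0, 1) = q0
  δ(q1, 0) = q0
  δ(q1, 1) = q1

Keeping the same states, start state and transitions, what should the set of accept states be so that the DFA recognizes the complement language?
The DFA is complete (every state has a transition on every symbol), so the complement
is recognized by the same DFA with accepting and non-accepting states swapped.
Original accept states: {q0}
Complement accept states = All states - Original accept states
= {q0, q1} - {q0}
= {q1}
Complement language: strings with an ODD number of 0s

Final answer: {q1}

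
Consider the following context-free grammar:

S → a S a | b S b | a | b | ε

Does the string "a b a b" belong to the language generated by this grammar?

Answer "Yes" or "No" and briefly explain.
Every production places the same symbol at both ends (or yields a single symbol / ε), so every derived string is a palindrome. a b a b reversed is b a b a ≠ a b a b, so it is not a palindrome and cannot be derived (already the first step fails: the string starts with a but ends with b, so neither S → a S a nor S → b S b fits).

Final answer: No - no valid derivation exists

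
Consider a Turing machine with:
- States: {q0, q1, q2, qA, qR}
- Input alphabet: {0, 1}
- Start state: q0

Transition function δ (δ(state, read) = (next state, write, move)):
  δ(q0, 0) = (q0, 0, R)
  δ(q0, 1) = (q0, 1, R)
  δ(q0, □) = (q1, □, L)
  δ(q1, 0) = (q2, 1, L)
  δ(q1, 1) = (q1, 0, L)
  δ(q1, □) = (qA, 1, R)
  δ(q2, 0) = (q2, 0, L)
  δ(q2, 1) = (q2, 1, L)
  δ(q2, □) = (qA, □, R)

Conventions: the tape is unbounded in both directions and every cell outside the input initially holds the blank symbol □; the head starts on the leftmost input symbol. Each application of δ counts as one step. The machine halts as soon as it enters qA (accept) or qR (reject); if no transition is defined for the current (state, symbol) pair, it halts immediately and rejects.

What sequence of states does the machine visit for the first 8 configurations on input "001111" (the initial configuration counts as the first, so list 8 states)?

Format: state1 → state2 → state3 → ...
Step 0: [q0]001111 (head at position 0)
Step 1: δ(q0, 0) = (q0, 0, R)  ⊢  0[q0]01111 (head at position 1)
Step 2: δ(q0, 0) = (q0, 0, R)  ⊢  00[q0]1111 (head at position 2)
Step 3: δ(q0, 1) = (q0, 1, R)  ⊢  001[q0]111 (head at position 3)
Step 4: δ(q0, 1) = (q0, 1, R)  ⊢  0011[q0]11 (head at position 4)
Step 5: δ(q0, 1) = (q0, 1, R)  ⊢  00111[q0]1 (head at position 5)
Step 6: δ(q0, 1) = (q0, 1, R)  ⊢  001111[q0]□ (head at position 6)
Step 7: δ(q0, □) = (q1, □, L)  ⊢  00111[q1]1□ (head at position 5)
Reading off the states of these 8 configurations: q0 → q0 → q0 → q0 → q0 → q0 → q0 → q1

Final answer: q0 → q0 → q0 → q0 → q0 → q0 → q0 → q1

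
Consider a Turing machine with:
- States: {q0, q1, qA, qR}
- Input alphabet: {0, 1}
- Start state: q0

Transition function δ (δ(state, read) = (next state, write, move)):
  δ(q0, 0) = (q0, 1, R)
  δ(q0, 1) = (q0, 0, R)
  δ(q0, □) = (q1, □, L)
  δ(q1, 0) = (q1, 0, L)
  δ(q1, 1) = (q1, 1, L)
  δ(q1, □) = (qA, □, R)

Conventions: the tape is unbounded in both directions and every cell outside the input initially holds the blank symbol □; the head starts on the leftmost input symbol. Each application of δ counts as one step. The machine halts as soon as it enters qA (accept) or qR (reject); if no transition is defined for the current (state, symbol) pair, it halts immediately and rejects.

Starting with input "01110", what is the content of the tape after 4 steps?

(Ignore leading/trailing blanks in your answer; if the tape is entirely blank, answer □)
Step 0: [q0]01110 (head at position 0)
Step 1: δ(q0, 0) = (q0, 1, R)  ⊢  1[q0]1110 (head at position 1)
Step 2: δ(q0, 1) = (q0, 0, R)  ⊢  10[q0]110 (head at position 2)
Step 3: δ(q0, 1) = (q0, 0, R)  ⊢  100[q0]10 (head at position 3)
Step 4: δ(q0, 1) = (q0, 0, R)  ⊢  1000[q0]0 (head at position 4)
Tape after 4 steps (ignoring surrounding blanks): 10000

Final answer: Tape: 10000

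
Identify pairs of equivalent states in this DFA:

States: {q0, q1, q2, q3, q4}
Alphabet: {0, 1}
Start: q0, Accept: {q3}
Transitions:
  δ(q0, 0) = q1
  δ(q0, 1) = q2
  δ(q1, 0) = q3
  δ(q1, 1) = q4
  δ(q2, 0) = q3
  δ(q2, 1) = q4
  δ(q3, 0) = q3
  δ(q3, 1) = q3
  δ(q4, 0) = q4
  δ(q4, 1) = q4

Using the table-filling algorithm:
Round 0 – mark pairs where exactly one state is accepting: (q0,q3), (q1,q3), (q2,q3), (q3,q4)
Round 1 – newly marked: (q0,q1) [on 0: q1 vs q3, already marked]; (q0,q2) [on 0: q1 vs q3, already marked]; (q1,q4) [on 0: q3 vs q4, already marked]; (q2,q4) [on 0: q3 vs q4, already marked]
Round 2 – newly marked: (q0,q4) [on 0: q1 vs q4, already marked]
No further pairs can be marked.
(q1, q2) unmarked: δ(q1,0)=q3, δ(q2,0)=q3; δ(q1,1)=q4, δ(q2,1)=q4 → equivalent
Equivalent pairs: (q1, q2)

Final answer: Equivalent pairs: (q1, q2)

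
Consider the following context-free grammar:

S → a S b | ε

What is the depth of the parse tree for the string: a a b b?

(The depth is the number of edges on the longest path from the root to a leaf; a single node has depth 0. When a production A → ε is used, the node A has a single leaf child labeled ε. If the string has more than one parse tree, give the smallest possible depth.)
The only parse tree applies S → a S b 2 times (once per matching a…b pair) and then S → ε.
The S nodes sit at depths 0, 1, …, 2; the innermost S (depth 2) has the single child ε at depth 3.
The terminal leaves a, b are at depths 1..2, so the longest root-to-leaf path is S → S → … → S → ε with 3 edges.
Depth = 3.

Final answer: 3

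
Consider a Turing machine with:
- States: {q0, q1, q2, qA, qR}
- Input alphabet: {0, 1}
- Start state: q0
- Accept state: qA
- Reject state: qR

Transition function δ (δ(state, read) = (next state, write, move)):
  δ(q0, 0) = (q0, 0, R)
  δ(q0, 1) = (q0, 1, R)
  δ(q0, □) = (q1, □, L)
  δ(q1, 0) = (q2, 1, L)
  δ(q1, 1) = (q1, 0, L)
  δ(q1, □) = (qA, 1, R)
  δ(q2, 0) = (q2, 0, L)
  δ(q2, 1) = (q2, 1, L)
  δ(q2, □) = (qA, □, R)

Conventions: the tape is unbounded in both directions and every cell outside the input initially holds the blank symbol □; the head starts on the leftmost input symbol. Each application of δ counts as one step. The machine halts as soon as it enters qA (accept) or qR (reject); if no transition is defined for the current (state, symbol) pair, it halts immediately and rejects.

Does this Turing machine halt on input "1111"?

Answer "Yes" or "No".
Step 0: [q0]1111 (head at position 0)
Step 1: δ(q0, 1) = (q0, 1, R)  ⊢  1[q0]111 (head at position 1)
Step 2: δ(q0, 1) = (q0, 1, R)  ⊢  11[q0]11 (head at position 2)
Step 3: δ(q0, 1) = (q0, 1, R)  ⊢  111[q0]1 (head at position 3)
Step 4: δ(q0, 1) = (q0, 1, R)  ⊢  1111[q0]□ (head at position 4)
Step 5: δ(q0, □) = (q1, □, L)  ⊢  111[q1]1□ (head at position 3)
Step 6: δ(q1, 1) = (q1, 0, L)  ⊢  11[q1]10□ (head at position 2)
Step 7: δ(q1, 1) = (q1, 0, L)  ⊢  1[q1]100□ (head at position 1)
Step 8: δ(q1, 1) = (q1, 0, L)  ⊢  [q1]1000□ (head at position 0)
Step 9: δ(q1, 1) = (q1, 0, L)  ⊢  [q1]□0000□ (head at position -1)
Step 10: δ(q1, □) = (qA, 1, R)  ⊢  1[qA]0000□ (head at position 0)
The machine is in qA, so it halts and accepts.
It halts after 10 steps.

Final answer: Yes - halts after 10 steps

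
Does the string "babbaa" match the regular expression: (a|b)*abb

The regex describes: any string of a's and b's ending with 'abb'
No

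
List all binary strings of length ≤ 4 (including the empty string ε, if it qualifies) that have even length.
Checking every binary string of length 0 to 4:
  Length 0: accepted: ε | rejected: (none)
  Length 1: accepted: (none) | rejected: 0, 1
  Length 2: accepted: 00, 01, 10, 11 | rejected: (none)
  Length 3: accepted: (none) | rejected: 000, 001, 010, 011, 100, 101, 110, 111
  Length 4: accepted: 0000, 0001, 0010, 0011, 0100, 0101, 0110, 0111, 1000, 1001, 1010, 1011, 1100, 1101, 1110, 1111 | rejected: (none)
Total: 21 string(s).

Final answer: ε, 00, 01, 10, 11, 0000, 0001, 0010, 0011, 0100, 0101, 0110, 0111, 1000, 1001, 1010, 1011, 1100, 1101, 1110, 1111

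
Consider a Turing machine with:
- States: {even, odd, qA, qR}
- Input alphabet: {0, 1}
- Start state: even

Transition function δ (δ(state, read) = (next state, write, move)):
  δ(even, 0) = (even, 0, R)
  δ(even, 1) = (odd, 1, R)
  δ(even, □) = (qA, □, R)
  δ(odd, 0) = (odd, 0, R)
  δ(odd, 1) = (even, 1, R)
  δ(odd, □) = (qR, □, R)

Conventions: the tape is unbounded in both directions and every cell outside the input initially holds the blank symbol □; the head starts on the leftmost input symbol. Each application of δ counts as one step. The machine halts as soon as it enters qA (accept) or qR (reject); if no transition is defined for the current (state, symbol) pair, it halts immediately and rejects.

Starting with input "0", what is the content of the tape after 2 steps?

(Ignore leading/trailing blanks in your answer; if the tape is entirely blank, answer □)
Step 0: [even]0 (head at position 0)
Step 1: δ(even, 0) = (even, 0, R)  ⊢  0[even]□ (head at position 1)
Step 2: δ(even, □) = (qA, □, R)  ⊢  0□[qA]□ (head at position 2)
Tape after 2 steps (ignoring surrounding blanks): 0

Final answer: Tape: 0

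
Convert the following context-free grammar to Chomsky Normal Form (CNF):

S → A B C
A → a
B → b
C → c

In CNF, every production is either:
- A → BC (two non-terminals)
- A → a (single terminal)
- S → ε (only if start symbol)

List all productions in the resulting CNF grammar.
The grammar has no ε-productions or unit productions to eliminate.
A → a is already in CNF (single terminal) – keep it.
B → b is already in CNF (single terminal) – keep it.
C → c is already in CNF (single terminal) – keep it.
S → A B C has 3 symbols on the right: break it into binary productions S → A X0, X0 → B C.
Resulting CNF grammar (5 productions): A → a; B → b; C → c; S → A X0; X0 → B C

Final answer: A → a; B → b; C → c; S → A X0; X0 → B C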